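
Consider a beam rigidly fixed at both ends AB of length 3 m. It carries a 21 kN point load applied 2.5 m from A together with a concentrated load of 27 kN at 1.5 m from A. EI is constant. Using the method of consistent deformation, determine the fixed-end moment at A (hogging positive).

M_A = 11.58 kN·m

Take the two fixed-end moments M_A, M_B as redundants; the released structure is the simple span AB.
On the primary (simply-supported) span, the end slopes from the loading are:
  at A: point load 21 at a = 2.5: Pab(L + b)/(6LEI) = 5.104/EI
  at B: point load 21 at a = 2.5: Pab(L + a)/(6LEI) = 8.021/EI
  at A: point load 27 at a = 1.5: Pab(L + b)/(6LEI) = 15.19/EI
  at B: point load 27 at a = 1.5: Pab(L + a)/(6LEI) = 15.19/EI
  θ_A0 = 20.29/EI,  θ_B0 = 23.21/EI
Flexibility coefficients: a unit moment at one end gives L/(3EI) there and L/(6EI) at the far end, so f₁₁ = f₂₂ = 1/EI and f₁₂ = f₂₁ = 0.5/EI.
Compatibility — zero rotation at each built-in end:
  1 M_A + 0.5 M_B = 20.29
  0.5 M_A + 1 M_B = 23.21
Solving the pair gives M_A = 11.58 kN·m and M_B = 17.42 kN·m (hogging).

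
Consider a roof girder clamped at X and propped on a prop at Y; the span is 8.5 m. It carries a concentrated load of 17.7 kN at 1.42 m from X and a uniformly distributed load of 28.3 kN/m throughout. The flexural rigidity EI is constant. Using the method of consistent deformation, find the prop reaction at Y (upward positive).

R_Y = 90.91 kN

Release the roller at Y. Primary structure: cantilever fixed at X.
Primary-structure tip deflection at Y by superposition:
  point load 17.7 at a = 1.42: Pa²(3L − a)/(6EI) = 143.2/EI
  UDL 28.3: wL⁴/(8EI) = 18466/EI
  δ_0 = 18609/EI
Flexibility coefficient — unit upward force at Y: δ_{YY} = L³/(3EI) = 204.7/EI.
The prop prevents deflection at Y: R_Y = δ_0/δ_{YY} = 18609/204.7 = 90.91 kN.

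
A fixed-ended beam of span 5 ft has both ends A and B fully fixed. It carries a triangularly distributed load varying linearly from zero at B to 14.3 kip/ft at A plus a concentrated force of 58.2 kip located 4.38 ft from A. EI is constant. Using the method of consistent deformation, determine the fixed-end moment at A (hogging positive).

M_A = 21.79 kip·ft

Release both end moments; the primary structure is a simply-supported span AB with redundants M_A and M_B.
End rotations of the released simple span under the applied load (×1/EI):
  at A: triangular load, peak 14.3: w₀L³/(45EI) = 39.72/EI
  at B: triangular load, peak 14.3: 7w₀L³/(360EI) = 34.76/EI
  at A: point load 58.2 at a = 4.38: Pab(L + b)/(6LEI) = 29.61/EI
  at B: point load 58.2 at a = 4.38: Pab(L + a)/(6LEI) = 49.42/EI
  θ_A0 = 69.33/EI,  θ_B0 = 84.17/EI
Flexibility coefficients: a unit moment at one end gives L/(3EI) there and L/(6EI) at the far end, so f₁₁ = f₂₂ = 1.667/EI and f₁₂ = f₂₁ = 0.8333/EI.
Compatibility — zero rotation at each built-in end:
  1.667 M_A + 0.8333 M_B = 69.33
  0.8333 M_A + 1.667 M_B = 84.17
Solving the pair gives M_A = 21.79 kip·ft and M_B = 39.61 kip·ft (hogging).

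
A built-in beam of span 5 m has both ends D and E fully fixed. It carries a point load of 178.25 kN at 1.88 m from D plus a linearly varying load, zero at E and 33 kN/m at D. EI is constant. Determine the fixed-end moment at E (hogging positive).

M_E = 106.1 kN·m

Release both end moments; the primary structure is a simply-supported span DE with redundants M_D and M_E.
End rotations of the released simple span under the applied load (×1/EI):
  at D: point load 178.25 at a = 1.88: Pab(L + b)/(6LEI) = 283/EI
  at E: point load 178.25 at a = 1.88: Pab(L + a)/(6LEI) = 239.8/EI
  at D: triangular load, peak 33: w₀L³/(45EI) = 91.67/EI
  at E: triangular load, peak 33: 7w₀L³/(360EI) = 80.21/EI
  θ_D0 = 374.7/EI,  θ_E0 = 320/EI
Flexibility coefficients: a unit moment at one end gives L/(3EI) there and L/(6EI) at the far end, so f₁₁ = f₂₂ = 1.667/EI and f₁₂ = f₂₁ = 0.8333/EI.
Compatibility — zero rotation at each built-in end:
  1.667 M_D + 0.8333 M_E = 374.7
  0.8333 M_D + 1.667 M_E = 320
Solving the pair gives M_D = 171.7 kN·m and M_E = 106.1 kN·m (hogging).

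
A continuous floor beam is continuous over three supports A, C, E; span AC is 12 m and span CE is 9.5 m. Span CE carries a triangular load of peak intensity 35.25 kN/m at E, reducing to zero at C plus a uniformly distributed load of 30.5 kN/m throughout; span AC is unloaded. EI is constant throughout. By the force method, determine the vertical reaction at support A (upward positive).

Take M_C as the redundant. Released structure: two simple spans AC and CE with a hinge at C.
Rotations at C on the released spans (each span's end-slope, ×1/EI):
  span CE: triangular load, peak 35.25: 7w₀L³/(360EI) = 587.7/EI
  span CE: UDL 30.5: wL³/(24EI) = 1090/EI
  relative rotation θ_0 = (0 + 1677)/EI = 1677/EI
A unit hogging moment at C produces rotation L₁/(3EI) + L₂/(3EI) = 7.167/EI.
Slope continuity at C: θ_0 = M_C·7.167/EI, so M_C = 1677/7.167 = 234 kN·m (hogging).
Span AC, ΣM about A with M_C applied at C: R_C^{AC}·12 = 0 + 234, so R_C^{AC} = 19.5 kN and R_A = 0 − 19.5 = -19.5 kN.

R_A = -19.5 kN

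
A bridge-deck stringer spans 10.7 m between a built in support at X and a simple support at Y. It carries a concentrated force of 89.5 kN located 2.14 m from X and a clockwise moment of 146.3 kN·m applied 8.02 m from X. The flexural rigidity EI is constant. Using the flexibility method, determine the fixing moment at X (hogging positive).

M_X = 78.52 kN·m

Release the roller at Y. Primary structure: cantilever fixed at X.
Free-end deflection of the primary structure under the applied loading (downward +):
  point load 89.5 at a = 2.14: Pa²(3L − a)/(6EI) = 2047/EI
  clockwise couple 146.3 at a = 8.02: M₀a(2L − a)/(2EI) = 7850/EI
  δ_0 = 9896/EI
Flexibility coefficient — unit upward force at Y: δ_{YY} = L³/(3EI) = 408.3/EI.
The prop prevents deflection at Y: R_Y = δ_0/δ_{YY} = 9896/408.3 = 24.23 kN.
Moment equilibrium about X: M_X = Σ(load moments about X) − R_Y·L = 337.8 − 24.23×10.7 = 78.52 kN·m.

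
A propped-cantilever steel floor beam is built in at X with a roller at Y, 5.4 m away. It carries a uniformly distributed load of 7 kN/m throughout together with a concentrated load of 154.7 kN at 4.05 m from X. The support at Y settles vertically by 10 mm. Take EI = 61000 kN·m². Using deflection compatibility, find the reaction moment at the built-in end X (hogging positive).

Choose R_Y as the redundant. The primary structure is the cantilever fixed at X.
Deflection at Y on the released cantilever, summing each load's contribution:
  UDL 7: wL⁴/(8EI) = 744/EI
  point load 154.7 at a = 4.05: Pa²(3L − a)/(6EI) = 5138/EI
  δ_0 = 5882/EI
Tip deflection under a unit load at Y: L³/(3EI) = 52.49/EI.
With EI = 61000 kN·m²: δ_0 = 0.096433 m and δ_{YY} = 0.00086 m/kN.
Compatibility — the beam at Y must follow the support down by 0.01 m: δ_0 − R_Y·δ_{YY} = 0.01, so R_Y = (0.096433 − 0.01)/0.00086 = 100.4 kN.
Moment equilibrium about X: M_X = Σ(load moments about X) − R_Y·L = 728.6 − 100.4×5.4 = 186.2 kN·m.

M_X = 186.2 kN·m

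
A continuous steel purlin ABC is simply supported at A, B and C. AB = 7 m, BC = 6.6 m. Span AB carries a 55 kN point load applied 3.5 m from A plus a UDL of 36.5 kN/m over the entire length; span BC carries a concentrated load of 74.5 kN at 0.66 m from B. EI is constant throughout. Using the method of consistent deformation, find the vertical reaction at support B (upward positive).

Take M_B as the redundant. Released structure: two simple spans AB and BC with a hinge at B.
End slopes at the hinge B, treating each span as simply supported:
  span AB: point load 55 at a = 3.5: Pab(L + a)/(6LEI) = 168.4/EI
  span AB: UDL 36.5: wL³/(24EI) = 521.6/EI
  span BC: point load 74.5 at a = 0.66: Pab(L + b)/(6LEI) = 92.49/EI
  relative rotation θ_0 = (690.1 + 92.49)/EI = 782.6/EI
A unit hogging moment at B produces rotation L₁/(3EI) + L₂/(3EI) = 4.533/EI.
Slope continuity at B: θ_0 = M_B·4.533/EI, so M_B = 782.6/4.533 = 172.6 kN·m (hogging).
Span AB, ΣM about A with M_B applied at B: R_B^{AB}·7 = 1087 + 172.6, so R_B^{AB} = 179.9 kN and R_A = 310.5 − 179.9 = 130.6 kN.
Span BC, ΣM about C: R_B^{BC}·6.6 = 442.5 + 172.6, so R_B^{BC} = 93.21 kN and R_C = 74.5 − 93.21 = -18.71 kN.
R_B = 179.9 + 93.21 = 273.1 kN.

R_B = 273.1 kN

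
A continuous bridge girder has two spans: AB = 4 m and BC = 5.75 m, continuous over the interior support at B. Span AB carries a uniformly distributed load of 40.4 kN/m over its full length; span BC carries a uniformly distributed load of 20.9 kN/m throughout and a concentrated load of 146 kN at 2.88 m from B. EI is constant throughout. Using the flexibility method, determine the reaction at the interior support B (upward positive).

Release continuity at B by inserting a hinge; the redundant is the internal moment M_B. The primary structure is two simply-supported spans AB and BC.
End slopes at the hinge B, treating each span as simply supported:
  span AB: UDL 40.4: wL³/(24EI) = 107.7/EI
  span BC: UDL 20.9: wL³/(24EI) = 165.6/EI
  span BC: point load 146 at a = 2.88: Pab(L + b)/(6LEI) = 301.5/EI
  relative rotation θ_0 = (107.7 + 467.1)/EI = 574.8/EI
A unit hogging moment at B produces rotation L₁/(3EI) + L₂/(3EI) = 3.25/EI.
Compatibility: M_B·(L₁+L₂)/(3EI) = θ_0, giving M_B = 176.9 kN·m (hogging).
Span AB, ΣM about A with M_B applied at B: R_B^{AB}·4 = 323.2 + 176.9, so R_B^{AB} = 125 kN and R_A = 161.6 − 125 = 36.58 kN.
Span BC, ΣM about C: R_B^{BC}·5.75 = 764.5 + 176.9, so R_B^{BC} = 163.7 kN and R_C = 266.2 − 163.7 = 102.5 kN.
R_B = 125 + 163.7 = 288.7 kN.

R_B = 288.7 kN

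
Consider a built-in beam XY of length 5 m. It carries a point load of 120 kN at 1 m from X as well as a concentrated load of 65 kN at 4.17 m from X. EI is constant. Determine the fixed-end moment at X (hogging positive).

Release both end moments; the primary structure is a simply-supported span XY with redundants M_X and M_Y.
Simple-span end rotations at X and Y under the given loads:
  at X: point load 120 at a = 1: Pab(L + b)/(6LEI) = 144/EI
  at Y: point load 120 at a = 1: Pab(L + a)/(6LEI) = 96/EI
  at X: point load 65 at a = 4.17: Pab(L + b)/(6LEI) = 43.72/EI
  at Y: point load 65 at a = 4.17: Pab(L + a)/(6LEI) = 68.77/EI
  θ_X0 = 187.7/EI,  θ_Y0 = 164.8/EI
Flexibility coefficients: a unit moment at one end gives L/(3EI) there and L/(6EI) at the far end, so f₁₁ = f₂₂ = 1.667/EI and f₁₂ = f₂₁ = 0.8333/EI.
Compatibility — zero rotation at each built-in end:
  1.667 M_X + 0.8333 M_Y = 187.7
  0.8333 M_X + 1.667 M_Y = 164.8
Solving the pair gives M_X = 84.27 kN·m and M_Y = 56.73 kN·m (hogging).

M_X = 84.27 kN·m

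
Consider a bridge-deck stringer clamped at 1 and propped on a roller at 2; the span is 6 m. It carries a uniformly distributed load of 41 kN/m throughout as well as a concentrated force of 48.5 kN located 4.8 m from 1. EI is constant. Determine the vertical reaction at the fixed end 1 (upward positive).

R_1 = 168.1 kN

Remove the prop at 2; the released (primary) structure is a cantilever built in at 1.
Free-end deflection of the primary structure under the applied loading (downward +):
  UDL 41: wL⁴/(8EI) = 6642/EI
  point load 48.5 at a = 4.8: Pa²(3L − a)/(6EI) = 2458/EI
  δ_0 = 9100/EI
Tip deflection under a unit load at 2: L³/(3EI) = 72/EI.
The prop prevents deflection at 2: R_2 = δ_0/δ_{22} = 9100/72 = 126.4 kN.
Vertical equilibrium: R_1 = ΣP − R_2 = 294.5 − 126.4 = 168.1 kN.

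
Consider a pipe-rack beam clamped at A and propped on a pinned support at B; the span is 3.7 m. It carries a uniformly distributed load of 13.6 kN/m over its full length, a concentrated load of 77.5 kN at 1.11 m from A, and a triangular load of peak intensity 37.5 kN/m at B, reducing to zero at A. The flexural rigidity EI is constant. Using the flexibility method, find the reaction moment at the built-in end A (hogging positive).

Release the roller at B. Primary structure: cantilever fixed at A.
Deflection at B on the released cantilever, summing each load's contribution:
  UDL 13.6: wL⁴/(8EI) = 318.6/EI
  point load 77.5 at a = 1.11: Pa²(3L − a)/(6EI) = 159/EI
  triangular load, peak 37.5 at the free end: 11w₀L⁴/(120EI) = 644.2/EI
  δ_0 = 1122/EI
Tip deflection under a unit load at B: L³/(3EI) = 16.88/EI.
The prop prevents deflection at B: R_B = δ_0/δ_{BB} = 1122/16.88 = 66.44 kN.
Moment equilibrium about A: M_A = Σ(load moments about A) − R_B·L = 350.2 − 66.44×3.7 = 104.4 kN·m.

M_A = 104.4 kN·m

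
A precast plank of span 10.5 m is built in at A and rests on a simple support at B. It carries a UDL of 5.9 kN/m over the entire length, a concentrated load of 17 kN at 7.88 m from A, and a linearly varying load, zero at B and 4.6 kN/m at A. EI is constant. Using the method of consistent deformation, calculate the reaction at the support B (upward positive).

Take the reaction at B as the redundant and release it; the primary structure is a cantilever fixed at A.
Free-end deflection of the primary structure under the applied loading (downward +):
  UDL 5.9: wL⁴/(8EI) = 8964/EI
  point load 17 at a = 7.88: Pa²(3L − a)/(6EI) = 4156/EI
  triangular load, peak 4.6 at the fixed end: w₀L⁴/(30EI) = 1864/EI
  δ_0 = 14984/EI
Tip deflection under a unit load at B: L³/(3EI) = 385.9/EI.
Compatibility at B: δ_0 − R_B·δ_{BB} = 0, so R_B = 14984/385.9 = 38.83 kN.

R_B = 38.83 kN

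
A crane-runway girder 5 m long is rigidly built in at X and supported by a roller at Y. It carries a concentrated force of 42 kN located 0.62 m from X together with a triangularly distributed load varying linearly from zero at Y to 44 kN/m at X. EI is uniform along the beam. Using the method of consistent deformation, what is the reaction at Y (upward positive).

Choose R_Y as the redundant. The primary structure is the cantilever fixed at X.
Downward deflection at the released point Y due to the loads:
  point load 42 at a = 0.62: Pa²(3L − a)/(6EI) = 38.69/EI
  triangular load, peak 44 at the fixed end: w₀L⁴/(30EI) = 916.7/EI
  δ_0 = 955.4/EI
Tip deflection under a unit load at Y: L³/(3EI) = 41.67/EI.
Compatibility at Y: δ_0 − R_Y·δ_{YY} = 0, so R_Y = 955.4/41.67 = 22.93 kN.

R_Y = 22.93 kN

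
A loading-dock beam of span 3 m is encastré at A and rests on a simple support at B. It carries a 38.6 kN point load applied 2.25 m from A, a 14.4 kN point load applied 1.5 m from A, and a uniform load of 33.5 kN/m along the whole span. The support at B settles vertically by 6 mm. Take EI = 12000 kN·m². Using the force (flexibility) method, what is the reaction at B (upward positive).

Take the reaction at B as the redundant and release it; the primary structure is a cantilever fixed at A.
Deflection at B on the released cantilever, summing each load's contribution:
  point load 38.6 at a = 2.25: Pa²(3L − a)/(6EI) = 219.8/EI
  point load 14.4 at a = 1.5: Pa²(3L − a)/(6EI) = 40.5/EI
  UDL 33.5: wL⁴/(8EI) = 339.2/EI
  δ_0 = 599.5/EI
Tip deflection under a unit load at B: L³/(3EI) = 9/EI.
With EI = 12000 kN·m²: δ_0 = 0.049961 m and δ_{BB} = 0.00075 m/kN.
Compatibility — the beam at B must follow the support down by 0.006 m: δ_0 − R_B·δ_{BB} = 0.006, so R_B = (0.049961 − 0.006)/0.00075 = 58.61 kN.

R_B = 58.61 kN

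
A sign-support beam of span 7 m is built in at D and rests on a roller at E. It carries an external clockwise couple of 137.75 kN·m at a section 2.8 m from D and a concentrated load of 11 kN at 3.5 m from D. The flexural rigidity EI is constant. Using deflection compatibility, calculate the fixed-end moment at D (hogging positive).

M_D = 19.95 kN·m

Release the roller at E. Primary structure: cantilever fixed at D.
Free-end deflection of the primary structure under the applied loading (downward +):
  clockwise couple 137.75 at a = 2.8: M₀a(2L − a)/(2EI) = 2160/EI
  point load 11 at a = 3.5: Pa²(3L − a)/(6EI) = 393/EI
  δ_0 = 2553/EI
Tip deflection under a unit load at E: L³/(3EI) = 114.3/EI.
Compatibility at E: δ_0 − R_E·δ_{EE} = 0, so R_E = 2553/114.3 = 22.33 kN.
Moment equilibrium about D: M_D = Σ(load moments about D) − R_E·L = 176.2 − 22.33×7 = 19.95 kN·m.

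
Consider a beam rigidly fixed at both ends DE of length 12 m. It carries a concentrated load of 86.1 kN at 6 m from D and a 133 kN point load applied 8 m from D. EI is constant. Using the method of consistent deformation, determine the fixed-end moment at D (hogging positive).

M_D = 247.4 kN·m

Take the two fixed-end moments M_D, M_E as redundants; the released structure is the simple span DE.
End rotations of the released simple span under the applied load (×1/EI):
  at D: point load 86.1 at a = 6: Pab(L + b)/(6LEI) = 774.9/EI
  at E: point load 86.1 at a = 6: Pab(L + a)/(6LEI) = 774.9/EI
  at D: point load 133 at a = 8: Pab(L + b)/(6LEI) = 945.8/EI
  at E: point load 133 at a = 8: Pab(L + a)/(6LEI) = 1182/EI
  θ_D0 = 1721/EI,  θ_E0 = 1957/EI
Flexibility coefficients: a unit moment at one end gives L/(3EI) there and L/(6EI) at the far end, so f₁₁ = f₂₂ = 4/EI and f₁₂ = f₂₁ = 2/EI.
Compatibility — zero rotation at each built-in end:
  4 M_D + 2 M_E = 1721
  2 M_D + 4 M_E = 1957
Solving the pair gives M_D = 247.4 kN·m and M_E = 365.6 kN·m (hogging).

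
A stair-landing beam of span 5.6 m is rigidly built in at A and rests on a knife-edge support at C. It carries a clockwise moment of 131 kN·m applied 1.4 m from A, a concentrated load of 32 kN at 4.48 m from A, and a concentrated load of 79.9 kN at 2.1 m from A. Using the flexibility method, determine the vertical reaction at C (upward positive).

R_C = 52.63 kN

Remove the prop at C; the released (primary) structure is a cantilever built in at A.
Deflection at C on the released cantilever, summing each load's contribution:
  clockwise couple 131 at a = 1.4: M₀a(2L − a)/(2EI) = 898.7/EI
  point load 32 at a = 4.48: Pa²(3L − a)/(6EI) = 1319/EI
  point load 79.9 at a = 2.1: Pa²(3L − a)/(6EI) = 863.3/EI
  δ_0 = 3081/EI
Tip deflection under a unit load at C: L³/(3EI) = 58.54/EI.
Compatibility at C: δ_0 − R_C·δ_{CC} = 0, so R_C = 3081/58.54 = 52.63 kN.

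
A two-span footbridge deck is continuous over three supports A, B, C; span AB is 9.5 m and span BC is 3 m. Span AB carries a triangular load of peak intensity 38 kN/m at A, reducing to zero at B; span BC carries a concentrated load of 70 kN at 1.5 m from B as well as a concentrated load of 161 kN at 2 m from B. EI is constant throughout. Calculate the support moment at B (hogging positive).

Take M_B as the redundant. Released structure: two simple spans AB and BC with a hinge at B.
Rotations at B on the released spans (each span's end-slope, ×1/EI):
  span AB: triangular load, peak 38: 7w₀L³/(360EI) = 633.5/EI
  span BC: point load 70 at a = 1.5: Pab(L + b)/(6LEI) = 39.38/EI
  span BC: point load 161 at a = 2: Pab(L + b)/(6LEI) = 71.56/EI
  relative rotation θ_0 = (633.5 + 110.9)/EI = 744.4/EI
A unit hogging moment at B produces rotation L₁/(3EI) + L₂/(3EI) = 4.167/EI.
Slope continuity at B: θ_0 = M_B·4.167/EI, so M_B = 744.4/4.167 = 178.7 kN·m (hogging).

M_B = 178.7 kN·m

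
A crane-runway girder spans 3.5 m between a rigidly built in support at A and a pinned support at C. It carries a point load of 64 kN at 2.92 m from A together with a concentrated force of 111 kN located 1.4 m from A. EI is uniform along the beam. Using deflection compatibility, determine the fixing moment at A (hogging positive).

Release the roller at C. Primary structure: cantilever fixed at A.
Primary-structure tip deflection at C by superposition:
  point load 64 at a = 2.92: Pa²(3L − a)/(6EI) = 689.4/EI
  point load 111 at a = 1.4: Pa²(3L − a)/(6EI) = 330/EI
  δ_0 = 1019/EI
Tip deflection under a unit load at C: L³/(3EI) = 14.29/EI.
The prop prevents deflection at C: R_C = δ_0/δ_{CC} = 1019/14.29 = 71.33 kN.
Moment equilibrium about A: M_A = Σ(load moments about A) − R_C·L = 342.3 − 71.33×3.5 = 92.64 kN·m.

M_A = 92.64 kN·m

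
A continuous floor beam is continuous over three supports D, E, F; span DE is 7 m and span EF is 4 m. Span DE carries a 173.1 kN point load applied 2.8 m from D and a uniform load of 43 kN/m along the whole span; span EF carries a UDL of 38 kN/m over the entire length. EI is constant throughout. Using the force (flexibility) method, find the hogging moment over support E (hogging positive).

M_E = 324.8 kN·m

Release continuity at E by inserting a hinge; the redundant is the internal moment M_E. The primary structure is two simply-supported spans DE and EF.
End slopes at the hinge E, treating each span as simply supported:
  span DE: point load 173.1 at a = 2.8: Pab(L + a)/(6LEI) = 475/EI
  span DE: UDL 43: wL³/(24EI) = 614.5/EI
  span EF: UDL 38: wL³/(24EI) = 101.3/EI
  relative rotation θ_0 = (1090 + 101.3)/EI = 1191/EI
A unit hogging moment at E produces rotation L₁/(3EI) + L₂/(3EI) = 3.667/EI.
Slope continuity at E: θ_0 = M_E·3.667/EI, so M_E = 1191/3.667 = 324.8 kN·m (hogging).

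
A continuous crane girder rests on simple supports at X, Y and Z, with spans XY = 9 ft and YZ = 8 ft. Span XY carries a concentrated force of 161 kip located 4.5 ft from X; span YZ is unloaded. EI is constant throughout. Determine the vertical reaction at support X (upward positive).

R_X = 64.52 kip

Take M_Y as the redundant. Released structure: two simple spans XY and YZ with a hinge at Y.
End slopes at the hinge Y, treating each span as simply supported:
  span XY: point load 161 at a = 4.5: Pab(L + a)/(6LEI) = 815.1/EI
  relative rotation θ_0 = (815.1 + 0)/EI = 815.1/EI
A unit hogging moment at Y produces rotation L₁/(3EI) + L₂/(3EI) = 5.667/EI.
Slope continuity at Y: θ_0 = M_Y·5.667/EI, so M_Y = 815.1/5.667 = 143.8 kip·ft (hogging).
Span XY, ΣM about X with M_Y applied at Y: R_Y^{XY}·9 = 724.5 + 143.8, so R_Y^{XY} = 96.48 kip and R_X = 161 − 96.48 = 64.52 kip.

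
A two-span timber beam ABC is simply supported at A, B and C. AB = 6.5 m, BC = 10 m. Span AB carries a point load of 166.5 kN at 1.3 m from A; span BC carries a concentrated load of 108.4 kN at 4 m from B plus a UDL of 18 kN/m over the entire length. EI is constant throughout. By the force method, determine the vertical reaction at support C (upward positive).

Insert a hinge at B; M_B is the redundant, and each span becomes simply supported.
End slopes at the hinge B, treating each span as simply supported:
  span AB: point load 166.5 at a = 1.3: Pab(L + a)/(6LEI) = 225.1/EI
  span BC: point load 108.4 at a = 4: Pab(L + b)/(6LEI) = 693.8/EI
  span BC: UDL 18: wL³/(24EI) = 750/EI
  relative rotation θ_0 = (225.1 + 1444)/EI = 1669/EI
A unit hogging moment at B produces rotation L₁/(3EI) + L₂/(3EI) = 5.5/EI.
Compatibility: M_B·(L₁+L₂)/(3EI) = θ_0, giving M_B = 303.4 kN·m (hogging).
Span BC, ΣM about C: R_B^{BC}·10 = 1550 + 303.4, so R_B^{BC} = 185.4 kN and R_C = 288.4 − 185.4 = 103 kN.

R_C = 103 kN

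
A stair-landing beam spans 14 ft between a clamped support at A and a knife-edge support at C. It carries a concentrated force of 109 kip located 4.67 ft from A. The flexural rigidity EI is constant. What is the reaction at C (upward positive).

Choose R_C as the redundant. The primary structure is the cantilever fixed at A.
Downward deflection at the released point C due to the loads:
  point load 109 at a = 4.67: Pa²(3L − a)/(6EI) = 14790/EI
Flexibility coefficient — unit upward force at C: δ_{CC} = L³/(3EI) = 914.7/EI.
The prop prevents deflection at C: R_C = δ_0/δ_{CC} = 14790/914.7 = 16.17 kip.

R_C = 16.17 kip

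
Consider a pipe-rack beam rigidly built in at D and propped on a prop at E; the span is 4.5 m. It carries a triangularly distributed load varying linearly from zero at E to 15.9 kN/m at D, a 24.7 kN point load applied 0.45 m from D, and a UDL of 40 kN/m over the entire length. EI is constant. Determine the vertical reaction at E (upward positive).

R_E = 75.01 kN

Release the roller at E. Primary structure: cantilever fixed at D.
Primary-structure tip deflection at E by superposition:
  triangular load, peak 15.9 at the fixed end: w₀L⁴/(30EI) = 217.3/EI
  point load 24.7 at a = 0.45: Pa²(3L − a)/(6EI) = 10.88/EI
  UDL 40: wL⁴/(8EI) = 2050/EI
  δ_0 = 2279/EI
Tip deflection under a unit load at E: L³/(3EI) = 30.38/EI.
Compatibility at E: δ_0 − R_E·δ_{EE} = 0, so R_E = 2279/30.38 = 75.01 kN.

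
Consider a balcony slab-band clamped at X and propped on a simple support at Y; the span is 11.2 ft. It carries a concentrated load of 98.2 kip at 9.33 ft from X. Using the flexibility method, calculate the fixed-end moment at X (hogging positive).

Take the reaction at Y as the redundant and release it; the primary structure is a cantilever fixed at X.
Primary-structure tip deflection at Y by superposition:
  point load 98.2 at a = 9.33: Pa²(3L − a)/(6EI) = 34577/EI
Tip deflection under a unit load at Y: L³/(3EI) = 468.3/EI.
The prop prevents deflection at Y: R_Y = δ_0/δ_{YY} = 34577/468.3 = 73.83 kip.
Moment equilibrium about X: M_X = Σ(load moments about X) − R_Y·L = 916.2 − 73.83×11.2 = 89.26 kip·ft.

M_X = 89.26 kip·ft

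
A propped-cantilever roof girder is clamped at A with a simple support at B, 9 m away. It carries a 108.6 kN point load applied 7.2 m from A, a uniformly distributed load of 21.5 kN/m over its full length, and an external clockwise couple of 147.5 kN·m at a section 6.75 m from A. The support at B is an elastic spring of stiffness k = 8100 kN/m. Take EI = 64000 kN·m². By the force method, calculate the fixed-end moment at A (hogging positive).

M_A = 300.4 kN·m

Release the roller at B. Primary structure: cantilever fixed at A.
Deflection at B on the released cantilever, summing each load's contribution:
  point load 108.6 at a = 7.2: Pa²(3L − a)/(6EI) = 18578/EI
  UDL 21.5: wL⁴/(8EI) = 17633/EI
  clockwise couple 147.5 at a = 6.75: M₀a(2L − a)/(2EI) = 5600/EI
  δ_0 = 41811/EI
Tip deflection under a unit load at B: L³/(3EI) = 243/EI.
With EI = 64000 kN·m²: δ_0 = 0.6533 m and δ_{BB} = 0.003797 m/kN.
Compatibility — the spring shortens by R_B/k under the reaction it provides: δ_0 − R_B·δ_{BB} = R_B/k. With 1/k = 0.000123 m/kN, R_B = δ_0 / (δ_{BB} + 1/k) = 0.6533 / (0.003797 + 0.000123) = 166.6 kN.
Moment equilibrium about A: M_A = Σ(load moments about A) − R_B·L = 1800 − 166.6×9 = 300.4 kN·m.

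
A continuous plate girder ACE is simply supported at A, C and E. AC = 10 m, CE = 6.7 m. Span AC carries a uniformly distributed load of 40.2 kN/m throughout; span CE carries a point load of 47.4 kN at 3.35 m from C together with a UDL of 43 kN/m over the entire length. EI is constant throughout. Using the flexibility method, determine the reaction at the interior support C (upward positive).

Release continuity at C by inserting a hinge; the redundant is the internal moment M_C. The primary structure is two simply-supported spans AC and CE.
Discontinuity in slope at C on the released structure — sum the simple-span end rotations:
  span AC: UDL 40.2: wL³/(24EI) = 1675/EI
  span CE: point load 47.4 at a = 3.35: Pab(L + b)/(6LEI) = 133/EI
  span CE: UDL 43: wL³/(24EI) = 538.9/EI
  relative rotation θ_0 = (1675 + 671.9)/EI = 2347/EI
A unit hogging moment at C produces rotation L₁/(3EI) + L₂/(3EI) = 5.567/EI.
Slope continuity at C: θ_0 = M_C·5.567/EI, so M_C = 2347/5.567 = 421.6 kN·m (hogging).
Span AC, ΣM about A with M_C applied at C: R_C^{AC}·10 = 2010 + 421.6, so R_C^{AC} = 243.2 kN and R_A = 402 − 243.2 = 158.8 kN.
Span CE, ΣM about E: R_C^{CE}·6.7 = 1124 + 421.6, so R_C^{CE} = 230.7 kN and R_E = 335.5 − 230.7 = 104.8 kN.
R_C = 243.2 + 230.7 = 473.8 kN.

R_C = 473.8 kN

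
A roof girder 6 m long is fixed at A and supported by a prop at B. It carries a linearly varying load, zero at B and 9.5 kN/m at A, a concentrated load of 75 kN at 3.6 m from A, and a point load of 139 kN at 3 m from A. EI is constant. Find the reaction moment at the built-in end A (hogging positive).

Take the reaction at B as the redundant and release it; the primary structure is a cantilever fixed at A.
Free-end deflection of the primary structure under the applied loading (downward +):
  triangular load, peak 9.5 at the fixed end: w₀L⁴/(30EI) = 410.4/EI
  point load 75 at a = 3.6: Pa²(3L − a)/(6EI) = 2333/EI
  point load 139 at a = 3: Pa²(3L − a)/(6EI) = 3128/EI
  δ_0 = 5871/EI
Tip deflection under a unit load at B: L³/(3EI) = 72/EI.
The prop prevents deflection at B: R_B = δ_0/δ_{BB} = 5871/72 = 81.54 kN.
Moment equilibrium about A: M_A = Σ(load moments about A) − R_B·L = 744 − 81.54×6 = 254.8 kN·m.

M_A = 254.8 kN·m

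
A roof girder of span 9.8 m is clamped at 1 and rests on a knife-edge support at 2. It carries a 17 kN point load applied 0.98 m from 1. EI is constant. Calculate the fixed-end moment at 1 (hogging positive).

Take the reaction at 2 as the redundant and release it; the primary structure is a cantilever fixed at 1.
Primary-structure tip deflection at 2 by superposition:
  point load 17 at a = 0.98: Pa²(3L − a)/(6EI) = 77.33/EI
Flexibility coefficient — unit upward force at 2: δ_{22} = L³/(3EI) = 313.7/EI.
The prop prevents deflection at 2: R_2 = δ_0/δ_{22} = 77.33/313.7 = 0.2465 kN.
Moment equilibrium about 1: M_1 = Σ(load moments about 1) − R_2·L = 16.66 − 0.2465×9.8 = 14.24 kN·m.

M_1 = 14.24 kN·m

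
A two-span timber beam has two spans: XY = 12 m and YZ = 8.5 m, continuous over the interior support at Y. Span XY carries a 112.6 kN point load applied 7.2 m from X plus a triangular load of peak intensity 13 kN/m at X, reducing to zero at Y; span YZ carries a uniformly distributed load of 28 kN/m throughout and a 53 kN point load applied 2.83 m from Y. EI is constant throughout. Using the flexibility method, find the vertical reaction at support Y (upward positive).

R_Y = 319.3 kN

Insert a hinge at Y; M_Y is the redundant, and each span becomes simply supported.
End slopes at the hinge Y, treating each span as simply supported:
  span XY: point load 112.6 at a = 7.2: Pab(L + a)/(6LEI) = 1038/EI
  span XY: triangular load, peak 13: 7w₀L³/(360EI) = 436.8/EI
  span YZ: UDL 28: wL³/(24EI) = 716.5/EI
  span YZ: point load 53 at a = 2.83: Pab(L + b)/(6LEI) = 236.3/EI
  relative rotation θ_0 = (1475 + 952.8)/EI = 2427/EI
A unit hogging moment at Y produces rotation L₁/(3EI) + L₂/(3EI) = 6.833/EI.
Compatibility: M_Y·(L₁+L₂)/(3EI) = θ_0, giving M_Y = 355.2 kN·m (hogging).
Span XY, ΣM about X with M_Y applied at Y: R_Y^{XY}·12 = 1123 + 355.2, so R_Y^{XY} = 123.2 kN and R_X = 190.6 − 123.2 = 67.44 kN.
Span YZ, ΣM about Z: R_Y^{YZ}·8.5 = 1312 + 355.2, so R_Y^{YZ} = 196.1 kN and R_Z = 291 − 196.1 = 94.86 kN.
R_Y = 123.2 + 196.1 = 319.3 kN.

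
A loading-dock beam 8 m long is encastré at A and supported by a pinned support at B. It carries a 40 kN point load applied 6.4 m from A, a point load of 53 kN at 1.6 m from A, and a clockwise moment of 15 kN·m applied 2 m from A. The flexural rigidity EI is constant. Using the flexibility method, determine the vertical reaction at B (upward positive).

Choose R_B as the redundant. The primary structure is the cantilever fixed at A.
Downward deflection at the released point B due to the loads:
  point load 40 at a = 6.4: Pa²(3L − a)/(6EI) = 4806/EI
  point load 53 at a = 1.6: Pa²(3L − a)/(6EI) = 506.5/EI
  clockwise couple 15 at a = 2: M₀a(2L − a)/(2EI) = 210/EI
  δ_0 = 5523/EI
Flexibility coefficient — unit upward force at B: δ_{BB} = L³/(3EI) = 170.7/EI.
The prop prevents deflection at B: R_B = δ_0/δ_{BB} = 5523/170.7 = 32.36 kN.

R_B = 32.36 kN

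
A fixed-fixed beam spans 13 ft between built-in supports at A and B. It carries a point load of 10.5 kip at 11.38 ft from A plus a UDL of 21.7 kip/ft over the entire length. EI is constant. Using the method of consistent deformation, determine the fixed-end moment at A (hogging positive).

Release both end moments; the primary structure is a simply-supported span AB with redundants M_A and M_B.
Simple-span end rotations at A and B under the given loads:
  at A: point load 10.5 at a = 11.38: Pab(L + b)/(6LEI) = 36.28/EI
  at B: point load 10.5 at a = 11.38: Pab(L + a)/(6LEI) = 60.5/EI
  at A: UDL 21.7: wL³/(24EI) = 1986/EI
  at B: UDL 21.7: wL³/(24EI) = 1986/EI
  θ_A0 = 2023/EI,  θ_B0 = 2047/EI
Flexibility coefficients: a unit moment at one end gives L/(3EI) there and L/(6EI) at the far end, so f₁₁ = f₂₂ = 4.333/EI and f₁₂ = f₂₁ = 2.167/EI.
Compatibility — zero rotation at each built-in end:
  4.333 M_A + 2.167 M_B = 2023
  2.167 M_A + 4.333 M_B = 2047
Solving the pair gives M_A = 307.5 kip·ft and M_B = 318.6 kip·ft (hogging).

M_A = 307.5 kip·ft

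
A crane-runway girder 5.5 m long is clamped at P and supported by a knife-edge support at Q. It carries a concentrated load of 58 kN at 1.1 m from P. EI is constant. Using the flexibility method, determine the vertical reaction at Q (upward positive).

R_Q = 3.248 kN

Choose R_Q as the redundant. The primary structure is the cantilever fixed at P.
Free-end deflection of the primary structure under the applied loading (downward +):
  point load 58 at a = 1.1: Pa²(3L − a)/(6EI) = 180.1/EI
Flexibility coefficient — unit upward force at Q: δ_{QQ} = L³/(3EI) = 55.46/EI.
Compatibility at Q: δ_0 − R_Q·δ_{QQ} = 0, so R_Q = 180.1/55.46 = 3.248 kN.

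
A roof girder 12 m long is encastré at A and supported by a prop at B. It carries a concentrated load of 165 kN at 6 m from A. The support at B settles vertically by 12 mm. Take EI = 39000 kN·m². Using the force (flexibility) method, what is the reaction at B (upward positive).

Release the roller at B. Primary structure: cantilever fixed at A.
Downward deflection at the released point B due to the loads:
  point load 165 at a = 6: Pa²(3L − a)/(6EI) = 29700/EI
Flexibility coefficient — unit upward force at B: δ_{BB} = L³/(3EI) = 576/EI.
With EI = 39000 kN·m²: δ_0 = 0.76154 m and δ_{BB} = 0.014769 m/kN.
Compatibility — the beam at B must follow the support down by 0.012 m: δ_0 − R_B·δ_{BB} = 0.012, so R_B = (0.76154 − 0.012)/0.014769 = 50.75 kN.

R_B = 50.75 kN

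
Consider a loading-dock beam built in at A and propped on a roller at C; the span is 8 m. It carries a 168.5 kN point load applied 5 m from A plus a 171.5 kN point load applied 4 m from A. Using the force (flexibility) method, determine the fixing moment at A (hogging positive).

Take the reaction at C as the redundant and release it; the primary structure is a cantilever fixed at A.
Primary-structure tip deflection at C by superposition:
  point load 168.5 at a = 5: Pa²(3L − a)/(6EI) = 13340/EI
  point load 171.5 at a = 4: Pa²(3L − a)/(6EI) = 9147/EI
  δ_0 = 22486/EI
Tip deflection under a unit load at C: L³/(3EI) = 170.7/EI.
The prop prevents deflection at C: R_C = δ_0/δ_{CC} = 22486/170.7 = 131.8 kN.
Moment equilibrium about A: M_A = Σ(load moments about A) − R_C·L = 1528 − 131.8×8 = 474.5 kN·m.

M_A = 474.5 kN·m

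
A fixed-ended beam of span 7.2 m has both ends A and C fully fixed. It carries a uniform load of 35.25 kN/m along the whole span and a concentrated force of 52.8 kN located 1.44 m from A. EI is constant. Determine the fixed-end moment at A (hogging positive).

Take the two fixed-end moments M_A, M_C as redundants; the released structure is the simple span AC.
On the primary (simply-supported) span, the end slopes from the loading are:
  at A: UDL 35.25: wL³/(24EI) = 548.2/EI
  at C: UDL 35.25: wL³/(24EI) = 548.2/EI
  at A: point load 52.8 at a = 1.44: Pab(L + b)/(6LEI) = 131.4/EI
  at C: point load 52.8 at a = 1.44: Pab(L + a)/(6LEI) = 87.59/EI
  θ_A0 = 679.6/EI,  θ_C0 = 635.8/EI
Flexibility coefficients: a unit moment at one end gives L/(3EI) there and L/(6EI) at the far end, so f₁₁ = f₂₂ = 2.4/EI and f₁₂ = f₂₁ = 1.2/EI.
Compatibility — zero rotation at each built-in end:
  2.4 M_A + 1.2 M_C = 679.6
  1.2 M_A + 2.4 M_C = 635.8
Solving the pair gives M_A = 200.9 kN·m and M_C = 164.4 kN·m (hogging).

M_A = 200.9 kN·m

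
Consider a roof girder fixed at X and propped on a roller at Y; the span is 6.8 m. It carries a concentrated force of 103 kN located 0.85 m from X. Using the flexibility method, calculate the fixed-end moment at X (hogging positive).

Take the reaction at Y as the redundant and release it; the primary structure is a cantilever fixed at X.
Primary-structure tip deflection at Y by superposition:
  point load 103 at a = 0.85: Pa²(3L − a)/(6EI) = 242.5/EI
Tip deflection under a unit load at Y: L³/(3EI) = 104.8/EI.
The prop prevents deflection at Y: R_Y = δ_0/δ_{YY} = 242.5/104.8 = 2.313 kN.
Moment equilibrium about X: M_X = Σ(load moments about X) − R_Y·L = 87.55 − 2.313×6.8 = 71.82 kN·m.

M_X = 71.82 kN·m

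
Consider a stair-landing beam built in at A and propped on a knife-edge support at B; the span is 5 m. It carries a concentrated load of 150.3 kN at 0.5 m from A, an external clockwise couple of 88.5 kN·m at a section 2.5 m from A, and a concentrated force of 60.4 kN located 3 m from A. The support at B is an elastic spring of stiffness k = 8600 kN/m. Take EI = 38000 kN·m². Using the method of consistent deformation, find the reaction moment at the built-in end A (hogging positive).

Choose R_B as the redundant. The primary structure is the cantilever fixed at A.
Primary-structure tip deflection at B by superposition:
  point load 150.3 at a = 0.5: Pa²(3L − a)/(6EI) = 90.81/EI
  clockwise couple 88.5 at a = 2.5: M₀a(2L − a)/(2EI) = 829.7/EI
  point load 60.4 at a = 3: Pa²(3L − a)/(6EI) = 1087/EI
  δ_0 = 2008/EI
Flexibility coefficient — unit upward force at B: δ_{BB} = L³/(3EI) = 41.67/EI.
With EI = 38000 kN·m²: δ_0 = 0.052834 m and δ_{BB} = 0.001096 m/kN.
Compatibility — the spring shortens by R_B/k under the reaction it provides: δ_0 − R_B·δ_{BB} = R_B/k. With 1/k = 0.000116 m/kN, R_B = δ_0 / (δ_{BB} + 1/k) = 0.052834 / (0.001096 + 0.000116) = 43.56 kN.
Moment equilibrium about A: M_A = Σ(load moments about A) − R_B·L = 344.9 − 43.56×5 = 127 kN·m.

M_A = 127 kN·m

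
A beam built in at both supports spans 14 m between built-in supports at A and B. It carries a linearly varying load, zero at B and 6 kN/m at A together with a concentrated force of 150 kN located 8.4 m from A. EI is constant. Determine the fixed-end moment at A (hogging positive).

M_A = 260.4 kN·m

Release both end moments; the primary structure is a simply-supported span AB with redundants M_A and M_B.
Simple-span end rotations at A and B under the given loads:
  at A: triangular load, peak 6: w₀L³/(45EI) = 365.9/EI
  at B: triangular load, peak 6: 7w₀L³/(360EI) = 320.1/EI
  at A: point load 150 at a = 8.4: Pab(L + b)/(6LEI) = 1646/EI
  at B: point load 150 at a = 8.4: Pab(L + a)/(6LEI) = 1882/EI
  θ_A0 = 2012/EI,  θ_B0 = 2202/EI
Flexibility coefficients: a unit moment at one end gives L/(3EI) there and L/(6EI) at the far end, so f₁₁ = f₂₂ = 4.667/EI and f₁₂ = f₂₁ = 2.333/EI.
Compatibility — zero rotation at each built-in end:
  4.667 M_A + 2.333 M_B = 2012
  2.333 M_A + 4.667 M_B = 2202
Solving the pair gives M_A = 260.4 kN·m and M_B = 341.6 kN·m (hogging).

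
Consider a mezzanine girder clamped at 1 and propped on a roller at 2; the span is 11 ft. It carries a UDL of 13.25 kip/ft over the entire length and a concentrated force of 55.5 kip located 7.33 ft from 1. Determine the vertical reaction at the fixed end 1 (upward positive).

R_1 = 117.8 kip

Choose R_2 as the redundant. The primary structure is the cantilever fixed at 1.
Primary-structure tip deflection at 2 by superposition:
  UDL 13.25: wL⁴/(8EI) = 24249/EI
  point load 55.5 at a = 7.33: Pa²(3L − a)/(6EI) = 12758/EI
  δ_0 = 37007/EI
Tip deflection under a unit load at 2: L³/(3EI) = 443.7/EI.
The prop prevents deflection at 2: R_2 = δ_0/δ_{22} = 37007/443.7 = 83.41 kip.
Vertical equilibrium: R_1 = ΣP − R_2 = 201.2 − 83.41 = 117.8 kip.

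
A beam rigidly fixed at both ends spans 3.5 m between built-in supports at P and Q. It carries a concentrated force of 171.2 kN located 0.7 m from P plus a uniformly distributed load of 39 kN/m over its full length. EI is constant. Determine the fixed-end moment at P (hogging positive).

M_P = 116.5 kN·m

Release both end moments; the primary structure is a simply-supported span PQ with redundants M_P and M_Q.
Simple-span end rotations at P and Q under the given loads:
  at P: point load 171.2 at a = 0.7: Pab(L + b)/(6LEI) = 100.7/EI
  at Q: point load 171.2 at a = 0.7: Pab(L + a)/(6LEI) = 67.11/EI
  at P: UDL 39: wL³/(24EI) = 69.67/EI
  at Q: UDL 39: wL³/(24EI) = 69.67/EI
  θ_P0 = 170.3/EI,  θ_Q0 = 136.8/EI
Flexibility coefficients: a unit moment at one end gives L/(3EI) there and L/(6EI) at the far end, so f₁₁ = f₂₂ = 1.167/EI and f₁₂ = f₂₁ = 0.5833/EI.
Compatibility — zero rotation at each built-in end:
  1.167 M_P + 0.5833 M_Q = 170.3
  0.5833 M_P + 1.167 M_Q = 136.8
Solving the pair gives M_P = 116.5 kN·m and M_Q = 58.99 kN·m (hogging).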